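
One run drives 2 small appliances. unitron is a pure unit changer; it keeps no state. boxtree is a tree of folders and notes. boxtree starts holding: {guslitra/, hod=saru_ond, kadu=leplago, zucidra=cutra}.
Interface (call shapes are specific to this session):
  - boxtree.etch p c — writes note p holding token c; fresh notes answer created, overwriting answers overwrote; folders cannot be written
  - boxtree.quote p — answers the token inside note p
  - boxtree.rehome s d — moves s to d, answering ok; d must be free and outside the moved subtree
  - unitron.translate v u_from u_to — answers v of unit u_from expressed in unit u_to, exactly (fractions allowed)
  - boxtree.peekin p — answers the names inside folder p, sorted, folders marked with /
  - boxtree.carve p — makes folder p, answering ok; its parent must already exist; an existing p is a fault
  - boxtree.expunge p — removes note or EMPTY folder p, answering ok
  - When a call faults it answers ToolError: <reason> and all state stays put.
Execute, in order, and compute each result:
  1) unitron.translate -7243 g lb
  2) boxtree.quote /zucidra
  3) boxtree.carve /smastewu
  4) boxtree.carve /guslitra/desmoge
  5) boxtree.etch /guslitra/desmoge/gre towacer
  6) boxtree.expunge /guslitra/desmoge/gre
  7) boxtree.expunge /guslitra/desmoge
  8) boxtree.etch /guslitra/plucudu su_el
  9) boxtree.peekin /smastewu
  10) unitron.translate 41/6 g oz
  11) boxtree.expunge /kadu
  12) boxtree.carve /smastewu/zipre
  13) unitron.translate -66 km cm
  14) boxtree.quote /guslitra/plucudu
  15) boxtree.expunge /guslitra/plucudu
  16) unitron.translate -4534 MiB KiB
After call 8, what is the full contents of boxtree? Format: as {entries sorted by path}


-- 1. unitron.translate(-7243, g, lb) -> -724300000/45359237
-- 2. boxtree.quote(/zucidra) -> cutra
-- 3. boxtree.carve(/smastewu) -> ok
-- 4. boxtree.carve(/guslitra/desmoge) -> ok
-- 5. boxtree.etch(/guslitra/desmoge/gre, towacer) -> created
-- 6. boxtree.expunge(/guslitra/desmoge/gre) -> ok
-- 7. boxtree.expunge(/guslitra/desmoge) -> ok
-- 8. boxtree.etch(/guslitra/plucudu, su_el) -> created
-- 9. boxtree.peekin(/smastewu) -> []
-- 10. unitron.translate(41/6, g, oz) -> 32800000/136077711
-- 11. boxtree.expunge(/kadu) -> ok
-- 12. boxtree.carve(/smastewu/zipre) -> ok
-- 13. unitron.translate(-66, km, cm) -> -6600000
-- 14. boxtree.quote(/guslitra/plucudu) -> su_el
-- 15. boxtree.expunge(/guslitra/plucudu) -> ok
-- 16. unitron.translate(-4534, MiB, KiB) -> -4642816

Answer: {guslitra/, guslitra/plucudu=su_el, hod=saru_ond, kadu=leplago, smastewu/, zucidra=cutra}


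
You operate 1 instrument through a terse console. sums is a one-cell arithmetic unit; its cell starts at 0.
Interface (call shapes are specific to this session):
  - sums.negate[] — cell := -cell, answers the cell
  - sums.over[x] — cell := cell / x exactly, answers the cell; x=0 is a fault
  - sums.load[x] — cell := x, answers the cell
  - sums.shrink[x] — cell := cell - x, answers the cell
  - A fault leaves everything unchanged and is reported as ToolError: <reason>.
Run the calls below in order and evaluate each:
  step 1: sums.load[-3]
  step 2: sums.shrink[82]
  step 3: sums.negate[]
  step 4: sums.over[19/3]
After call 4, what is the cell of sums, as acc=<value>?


I invoke sums.load on x=-3: -3.
Using sums.shrink on x=82: -85.
Using sums.negate, and see 85.
Invoking sums.over on x=19/3, yielding 255/19.

Answer: acc=255/19


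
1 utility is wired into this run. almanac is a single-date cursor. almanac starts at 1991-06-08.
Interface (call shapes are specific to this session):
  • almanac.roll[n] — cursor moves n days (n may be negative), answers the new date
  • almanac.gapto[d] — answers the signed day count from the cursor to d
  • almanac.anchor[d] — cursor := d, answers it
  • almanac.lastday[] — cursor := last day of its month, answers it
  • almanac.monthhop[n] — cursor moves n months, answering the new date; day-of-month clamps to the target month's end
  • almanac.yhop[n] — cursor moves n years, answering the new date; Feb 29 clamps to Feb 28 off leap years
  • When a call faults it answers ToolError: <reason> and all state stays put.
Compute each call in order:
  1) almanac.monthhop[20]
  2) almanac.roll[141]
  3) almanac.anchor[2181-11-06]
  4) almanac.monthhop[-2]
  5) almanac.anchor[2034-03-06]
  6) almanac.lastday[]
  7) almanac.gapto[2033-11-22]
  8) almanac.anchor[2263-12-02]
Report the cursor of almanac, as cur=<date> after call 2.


$ monthhop 20
= 1993-02-08
$ roll 141
= 1993-06-29
$ anchor 2181-11-06
= 2181-11-06
$ monthhop -2
= 2181-09-06
$ anchor 2034-03-06
= 2034-03-06
$ lastday
= 2034-03-31
$ gapto 2033-11-22
= -129
$ anchor 2263-12-02
= 2263-12-02

Answer: cur=1993-06-29


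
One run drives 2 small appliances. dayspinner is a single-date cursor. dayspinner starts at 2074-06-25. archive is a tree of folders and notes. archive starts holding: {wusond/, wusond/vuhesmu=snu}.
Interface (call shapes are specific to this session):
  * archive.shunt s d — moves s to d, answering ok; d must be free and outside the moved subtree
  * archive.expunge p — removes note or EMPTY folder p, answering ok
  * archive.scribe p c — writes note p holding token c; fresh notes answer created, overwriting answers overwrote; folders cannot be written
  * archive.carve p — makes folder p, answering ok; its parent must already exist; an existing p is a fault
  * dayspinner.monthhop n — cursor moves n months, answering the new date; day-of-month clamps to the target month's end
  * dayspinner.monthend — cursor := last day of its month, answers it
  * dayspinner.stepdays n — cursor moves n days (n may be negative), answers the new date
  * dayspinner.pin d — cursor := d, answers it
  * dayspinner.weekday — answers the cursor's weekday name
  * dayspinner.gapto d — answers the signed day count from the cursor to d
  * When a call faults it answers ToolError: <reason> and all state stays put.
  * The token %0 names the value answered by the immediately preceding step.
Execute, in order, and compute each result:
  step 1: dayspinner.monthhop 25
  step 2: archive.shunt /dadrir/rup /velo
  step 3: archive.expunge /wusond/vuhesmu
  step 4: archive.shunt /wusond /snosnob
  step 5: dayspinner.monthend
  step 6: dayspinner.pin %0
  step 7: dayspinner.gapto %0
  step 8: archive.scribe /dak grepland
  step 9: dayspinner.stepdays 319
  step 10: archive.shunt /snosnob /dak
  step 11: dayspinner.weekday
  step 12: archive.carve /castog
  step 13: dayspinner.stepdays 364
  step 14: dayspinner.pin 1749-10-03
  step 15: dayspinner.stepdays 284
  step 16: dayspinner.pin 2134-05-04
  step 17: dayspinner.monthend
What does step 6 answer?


Answer: 2076-07-31

Derivation:
! dayspinner.monthhop(n: 25) == 2076-07-25
! archive.shunt(s: /dadrir/rup, d: /velo) == ToolError: not found
! archive.expunge(p: /wusond/vuhesmu) == ok
! archive.shunt(s: /wusond, d: /snosnob) == ok
! dayspinner.monthend() == 2076-07-31
! dayspinner.pin(d: %0) == 2076-07-31
! dayspinner.gapto(d: %0) == 0
! archive.scribe(p: /dak, c: grepland) == created
! dayspinner.stepdays(n: 319) == 2077-06-15
! archive.shunt(s: /snosnob, d: /dak) == ToolError: exists
! dayspinner.weekday() == Tuesday
! archive.carve(p: /castog) == ok
! dayspinner.stepdays(n: 364) == 2078-06-14
! dayspinner.pin(d: 1749-10-03) == 1749-10-03
! dayspinner.stepdays(n: 284) == 1750-07-14
! dayspinner.pin(d: 2134-05-04) == 2134-05-04
! dayspinner.monthend() == 2134-05-31


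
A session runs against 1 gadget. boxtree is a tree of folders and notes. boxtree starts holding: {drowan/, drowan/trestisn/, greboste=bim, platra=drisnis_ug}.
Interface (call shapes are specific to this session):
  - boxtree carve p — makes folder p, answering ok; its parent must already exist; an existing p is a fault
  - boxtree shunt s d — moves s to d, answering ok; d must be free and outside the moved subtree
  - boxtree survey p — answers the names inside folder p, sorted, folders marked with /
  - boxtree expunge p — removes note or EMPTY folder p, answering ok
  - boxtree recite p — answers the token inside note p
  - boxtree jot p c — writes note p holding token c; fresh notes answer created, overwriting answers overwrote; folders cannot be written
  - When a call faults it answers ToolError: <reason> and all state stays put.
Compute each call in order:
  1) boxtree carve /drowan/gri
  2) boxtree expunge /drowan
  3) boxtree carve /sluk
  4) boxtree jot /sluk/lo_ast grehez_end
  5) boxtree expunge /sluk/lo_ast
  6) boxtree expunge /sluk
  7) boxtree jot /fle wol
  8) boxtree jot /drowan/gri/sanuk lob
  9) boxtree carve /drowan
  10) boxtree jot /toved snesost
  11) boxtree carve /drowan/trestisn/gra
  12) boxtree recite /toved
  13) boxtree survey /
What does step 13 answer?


Answer: [drowan/, fle, greboste, platra, toved]

Derivation:
$ boxtree carve p→/drowan/gri
= ok
$ boxtree expunge p→/drowan
= ToolError: not empty
$ boxtree carve p→/sluk
= ok
$ boxtree jot p→/sluk/lo_ast c→grehez_end
= created
$ boxtree expunge p→/sluk/lo_ast
= ok
$ boxtree expunge p→/sluk
= ok
$ boxtree jot p→/fle c→wol
= created
$ boxtree jot p→/drowan/gri/sanuk c→lob
= created
$ boxtree carve p→/drowan
= ToolError: exists
$ boxtree jot p→/toved c→snesost
= created
$ boxtree carve p→/drowan/trestisn/gra
= ok
$ boxtree recite p→/toved
= snesost
$ boxtree survey p→/
= [drowan/, fle, greboste, platra, toved]


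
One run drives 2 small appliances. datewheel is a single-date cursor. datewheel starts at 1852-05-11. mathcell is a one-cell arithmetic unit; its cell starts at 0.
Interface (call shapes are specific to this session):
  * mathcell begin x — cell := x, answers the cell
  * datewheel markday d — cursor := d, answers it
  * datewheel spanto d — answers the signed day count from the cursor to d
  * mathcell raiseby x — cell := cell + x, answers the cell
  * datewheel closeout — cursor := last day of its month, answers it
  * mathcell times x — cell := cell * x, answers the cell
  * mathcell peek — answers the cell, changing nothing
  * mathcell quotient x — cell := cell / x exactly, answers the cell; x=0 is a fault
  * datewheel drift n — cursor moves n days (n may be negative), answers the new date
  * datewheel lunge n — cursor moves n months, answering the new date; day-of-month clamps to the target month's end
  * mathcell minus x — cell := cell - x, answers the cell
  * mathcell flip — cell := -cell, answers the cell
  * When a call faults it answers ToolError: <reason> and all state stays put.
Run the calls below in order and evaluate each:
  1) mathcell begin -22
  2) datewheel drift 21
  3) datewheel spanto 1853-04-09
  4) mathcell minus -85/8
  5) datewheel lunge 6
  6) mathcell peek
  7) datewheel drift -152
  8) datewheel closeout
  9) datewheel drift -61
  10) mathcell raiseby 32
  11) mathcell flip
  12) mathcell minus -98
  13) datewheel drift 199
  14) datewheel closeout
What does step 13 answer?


Answer: 1852-12-16

Derivation:
==> mathcell begin(-22)
<== -22
==> datewheel drift(21)
<== 1852-06-01
==> datewheel spanto(1853-04-09)
<== 312
==> mathcell minus(-85/8)
<== -91/8
==> datewheel lunge(6)
<== 1852-12-01
==> mathcell peek()
<== -91/8
==> datewheel drift(-152)
<== 1852-07-02
==> datewheel closeout()
<== 1852-07-31
==> datewheel drift(-61)
<== 1852-05-31
==> mathcell raiseby(32)
<== 165/8
==> mathcell flip()
<== -165/8
==> mathcell minus(-98)
<== 619/8
==> datewheel drift(199)
<== 1852-12-16
==> datewheel closeout()
<== 1852-12-31


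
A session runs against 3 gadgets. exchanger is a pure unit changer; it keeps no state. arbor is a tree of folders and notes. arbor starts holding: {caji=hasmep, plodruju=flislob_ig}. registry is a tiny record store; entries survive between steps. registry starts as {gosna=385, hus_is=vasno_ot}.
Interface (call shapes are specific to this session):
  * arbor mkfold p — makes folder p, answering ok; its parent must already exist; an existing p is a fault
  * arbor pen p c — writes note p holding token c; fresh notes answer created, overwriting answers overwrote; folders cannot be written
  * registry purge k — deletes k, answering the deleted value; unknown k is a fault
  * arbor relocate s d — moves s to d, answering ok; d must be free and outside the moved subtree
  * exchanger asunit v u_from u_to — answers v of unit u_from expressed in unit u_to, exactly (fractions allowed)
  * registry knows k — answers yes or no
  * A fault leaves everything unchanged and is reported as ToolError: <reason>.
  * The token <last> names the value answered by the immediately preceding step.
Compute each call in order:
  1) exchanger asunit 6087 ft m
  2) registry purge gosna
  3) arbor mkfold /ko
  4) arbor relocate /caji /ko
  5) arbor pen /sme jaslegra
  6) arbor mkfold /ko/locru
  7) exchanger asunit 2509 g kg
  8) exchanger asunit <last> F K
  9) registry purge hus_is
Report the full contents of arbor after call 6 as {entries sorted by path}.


Answer: {caji=hasmep, ko/, ko/locru/, plodruju=flislob_ig, sme=jaslegra}

Derivation:
-> exchanger asunit(6087, ft, m)
<- 2319147/1250
-> registry purge(gosna)
<- 385
-> arbor mkfold(/ko)
<- ok
-> arbor relocate(/caji, /ko)
<- ToolError: exists
-> arbor pen(/sme, jaslegra)
<- created
-> arbor mkfold(/ko/locru)
<- ok
-> exchanger asunit(2509, g, kg)
<- 2509/1000
-> exchanger asunit(<last>, F, K)
<- 462179/1800
-> registry purge(hus_is)
<- vasno_ot


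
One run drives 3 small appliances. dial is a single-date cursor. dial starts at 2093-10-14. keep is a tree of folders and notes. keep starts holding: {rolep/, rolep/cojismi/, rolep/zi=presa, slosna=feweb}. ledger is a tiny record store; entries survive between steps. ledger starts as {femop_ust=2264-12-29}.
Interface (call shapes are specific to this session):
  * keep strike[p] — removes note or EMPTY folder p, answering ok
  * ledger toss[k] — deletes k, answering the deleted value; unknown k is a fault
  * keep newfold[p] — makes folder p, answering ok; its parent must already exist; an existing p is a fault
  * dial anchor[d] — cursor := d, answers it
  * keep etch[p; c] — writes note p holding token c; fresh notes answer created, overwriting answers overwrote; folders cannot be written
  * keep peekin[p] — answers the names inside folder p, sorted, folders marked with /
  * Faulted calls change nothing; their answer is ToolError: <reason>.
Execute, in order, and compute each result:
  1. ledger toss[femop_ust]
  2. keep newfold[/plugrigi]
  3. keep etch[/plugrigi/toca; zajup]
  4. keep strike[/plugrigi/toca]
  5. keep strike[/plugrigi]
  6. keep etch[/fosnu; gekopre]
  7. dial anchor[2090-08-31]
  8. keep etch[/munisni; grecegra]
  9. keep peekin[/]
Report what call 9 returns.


Answer: [fosnu, munisni, rolep/, slosna]

Derivation:
-> ledger toss(femop_ust)
<- 2264-12-29
-> keep newfold(/plugrigi)
<- ok
-> keep etch(/plugrigi/toca, zajup)
<- created
-> keep strike(/plugrigi/toca)
<- ok
-> keep strike(/plugrigi)
<- ok
-> keep etch(/fosnu, gekopre)
<- created
-> dial anchor(2090-08-31)
<- 2090-08-31
-> keep etch(/munisni, grecegra)
<- created
-> keep peekin(/)
<- [fosnu, munisni, rolep/, slosna]


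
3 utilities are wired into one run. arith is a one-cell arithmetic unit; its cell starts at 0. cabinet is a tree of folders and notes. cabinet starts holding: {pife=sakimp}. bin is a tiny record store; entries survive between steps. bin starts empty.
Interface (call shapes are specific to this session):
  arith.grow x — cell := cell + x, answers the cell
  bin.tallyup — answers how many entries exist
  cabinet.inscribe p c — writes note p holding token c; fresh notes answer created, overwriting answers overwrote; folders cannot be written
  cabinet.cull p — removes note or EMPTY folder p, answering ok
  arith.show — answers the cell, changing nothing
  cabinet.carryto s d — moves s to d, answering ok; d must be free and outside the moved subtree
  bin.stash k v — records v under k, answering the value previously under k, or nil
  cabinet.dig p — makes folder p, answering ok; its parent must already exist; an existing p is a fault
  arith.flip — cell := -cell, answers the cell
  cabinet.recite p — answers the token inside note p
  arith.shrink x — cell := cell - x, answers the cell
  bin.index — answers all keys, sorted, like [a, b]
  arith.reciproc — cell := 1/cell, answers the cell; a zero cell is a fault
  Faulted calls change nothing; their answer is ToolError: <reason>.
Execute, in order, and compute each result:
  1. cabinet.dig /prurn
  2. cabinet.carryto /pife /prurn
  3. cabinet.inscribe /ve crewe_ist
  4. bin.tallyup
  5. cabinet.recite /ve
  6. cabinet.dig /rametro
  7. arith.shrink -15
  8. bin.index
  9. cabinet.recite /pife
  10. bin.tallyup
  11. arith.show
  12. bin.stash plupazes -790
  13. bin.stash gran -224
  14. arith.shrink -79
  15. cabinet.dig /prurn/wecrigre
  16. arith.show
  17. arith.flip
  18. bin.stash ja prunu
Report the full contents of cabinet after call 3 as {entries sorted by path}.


Answer: {pife=sakimp, prurn/, ve=crewe_ist}

Derivation:
>>> dig p=/prurn
= ok
>>> carryto s=/pife d=/prurn
= ToolError: exists
>>> inscribe p=/ve c=crewe_ist
= created
>>> tallyup
= 0
>>> recite p=/ve
= crewe_ist
>>> dig p=/rametro
= ok
>>> shrink x=-15
= 15
>>> index
= []
>>> recite p=/pife
= sakimp
>>> tallyup
= 0
>>> show
= 15
>>> stash k=plupazes v=-790
= nil
>>> stash k=gran v=-224
= nil
>>> shrink x=-79
= 94
>>> dig p=/prurn/wecrigre
= ok
>>> show
= 94
>>> flip
= -94
>>> stash k=ja v=prunu
= nil


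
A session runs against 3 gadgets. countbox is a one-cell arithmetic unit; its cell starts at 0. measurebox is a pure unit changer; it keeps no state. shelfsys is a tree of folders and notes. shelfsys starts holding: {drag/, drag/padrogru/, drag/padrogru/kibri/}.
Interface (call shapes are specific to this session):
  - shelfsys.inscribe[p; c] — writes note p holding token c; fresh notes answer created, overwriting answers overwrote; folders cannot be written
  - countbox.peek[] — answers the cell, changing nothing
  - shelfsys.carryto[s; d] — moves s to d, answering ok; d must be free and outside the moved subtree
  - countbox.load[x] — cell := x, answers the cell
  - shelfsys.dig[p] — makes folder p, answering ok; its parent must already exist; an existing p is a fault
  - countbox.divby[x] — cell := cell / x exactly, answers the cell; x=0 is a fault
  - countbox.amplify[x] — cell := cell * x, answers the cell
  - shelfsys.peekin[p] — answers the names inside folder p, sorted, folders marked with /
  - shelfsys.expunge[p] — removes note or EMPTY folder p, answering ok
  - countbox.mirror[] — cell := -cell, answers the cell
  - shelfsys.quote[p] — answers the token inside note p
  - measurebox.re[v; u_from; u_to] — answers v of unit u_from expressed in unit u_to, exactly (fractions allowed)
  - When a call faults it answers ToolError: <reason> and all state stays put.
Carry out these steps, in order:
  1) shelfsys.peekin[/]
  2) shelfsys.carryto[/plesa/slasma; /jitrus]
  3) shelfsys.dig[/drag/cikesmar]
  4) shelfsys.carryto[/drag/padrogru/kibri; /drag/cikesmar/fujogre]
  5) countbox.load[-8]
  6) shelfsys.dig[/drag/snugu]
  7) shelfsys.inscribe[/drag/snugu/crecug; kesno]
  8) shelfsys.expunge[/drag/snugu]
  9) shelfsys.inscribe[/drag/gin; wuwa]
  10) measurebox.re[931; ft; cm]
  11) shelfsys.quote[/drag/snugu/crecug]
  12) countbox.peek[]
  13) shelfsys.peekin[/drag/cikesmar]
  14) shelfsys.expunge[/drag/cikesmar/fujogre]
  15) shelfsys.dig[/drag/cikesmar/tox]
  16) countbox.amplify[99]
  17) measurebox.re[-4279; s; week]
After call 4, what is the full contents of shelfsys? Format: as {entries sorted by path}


! shelfsys.peekin(p=/) -> [drag/]
! shelfsys.carryto(s=/plesa/slasma, d=/jitrus) -> ToolError: not found
! shelfsys.dig(p=/drag/cikesmar) -> ok
! shelfsys.carryto(s=/drag/padrogru/kibri, d=/drag/cikesmar/fujogre) -> ok
! countbox.load(x=-8) -> -8
! shelfsys.dig(p=/drag/snugu) -> ok
! shelfsys.inscribe(p=/drag/snugu/crecug, c=kesno) -> created
! shelfsys.expunge(p=/drag/snugu) -> ToolError: not empty
! shelfsys.inscribe(p=/drag/gin, c=wuwa) -> created
! measurebox.re(v=931, u_from=ft, u_to=cm) -> 709422/25
! shelfsys.quote(p=/drag/snugu/crecug) -> kesno
! countbox.peek() -> -8
! shelfsys.peekin(p=/drag/cikesmar) -> [fujogre/]
! shelfsys.expunge(p=/drag/cikesmar/fujogre) -> ok
! shelfsys.dig(p=/drag/cikesmar/tox) -> ok
! countbox.amplify(x=99) -> -792
! measurebox.re(v=-4279, u_from=s, u_to=week) -> -4279/604800

Answer: {drag/, drag/cikesmar/, drag/cikesmar/fujogre/, drag/padrogru/}


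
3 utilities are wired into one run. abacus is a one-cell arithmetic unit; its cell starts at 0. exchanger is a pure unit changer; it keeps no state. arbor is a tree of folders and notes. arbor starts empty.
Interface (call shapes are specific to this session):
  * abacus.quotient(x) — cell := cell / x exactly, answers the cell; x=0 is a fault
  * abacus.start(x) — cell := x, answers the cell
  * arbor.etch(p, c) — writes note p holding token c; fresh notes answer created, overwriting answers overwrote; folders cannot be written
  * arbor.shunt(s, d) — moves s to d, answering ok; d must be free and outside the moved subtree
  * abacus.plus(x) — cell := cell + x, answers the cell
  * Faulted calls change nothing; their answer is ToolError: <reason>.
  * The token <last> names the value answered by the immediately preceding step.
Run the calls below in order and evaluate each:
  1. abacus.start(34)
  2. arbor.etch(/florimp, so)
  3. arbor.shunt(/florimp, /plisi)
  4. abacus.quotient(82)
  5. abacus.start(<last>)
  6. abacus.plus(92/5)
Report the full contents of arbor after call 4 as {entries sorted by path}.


> start x: 34
  34
> etch p: /florimp c: so
  created
> shunt s: /florimp d: /plisi
  ok
> quotient x: 82
  17/41
> start x: <last>
  17/41
> plus x: 92/5
  3857/205

Answer: {plisi=so}


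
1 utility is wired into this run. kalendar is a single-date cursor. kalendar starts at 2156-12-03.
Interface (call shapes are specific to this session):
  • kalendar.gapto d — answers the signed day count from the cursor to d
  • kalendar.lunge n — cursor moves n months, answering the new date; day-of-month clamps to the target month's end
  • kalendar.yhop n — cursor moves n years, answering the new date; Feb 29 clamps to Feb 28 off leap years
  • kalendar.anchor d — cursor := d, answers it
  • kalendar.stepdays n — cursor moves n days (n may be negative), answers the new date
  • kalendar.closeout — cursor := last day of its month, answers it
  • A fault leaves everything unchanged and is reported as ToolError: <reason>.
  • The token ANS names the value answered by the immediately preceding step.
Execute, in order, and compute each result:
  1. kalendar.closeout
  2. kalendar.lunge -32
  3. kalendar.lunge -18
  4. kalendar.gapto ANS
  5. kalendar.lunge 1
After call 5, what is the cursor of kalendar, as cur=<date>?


$ kalendar.closeout
[out] 2156-12-31
$ kalendar.lunge n: -32
[out] 2154-04-30
$ kalendar.lunge n: -18
[out] 2152-10-30
$ kalendar.gapto d: ANS
[out] 0
$ kalendar.lunge n: 1
[out] 2152-11-30

Answer: cur=2152-11-30


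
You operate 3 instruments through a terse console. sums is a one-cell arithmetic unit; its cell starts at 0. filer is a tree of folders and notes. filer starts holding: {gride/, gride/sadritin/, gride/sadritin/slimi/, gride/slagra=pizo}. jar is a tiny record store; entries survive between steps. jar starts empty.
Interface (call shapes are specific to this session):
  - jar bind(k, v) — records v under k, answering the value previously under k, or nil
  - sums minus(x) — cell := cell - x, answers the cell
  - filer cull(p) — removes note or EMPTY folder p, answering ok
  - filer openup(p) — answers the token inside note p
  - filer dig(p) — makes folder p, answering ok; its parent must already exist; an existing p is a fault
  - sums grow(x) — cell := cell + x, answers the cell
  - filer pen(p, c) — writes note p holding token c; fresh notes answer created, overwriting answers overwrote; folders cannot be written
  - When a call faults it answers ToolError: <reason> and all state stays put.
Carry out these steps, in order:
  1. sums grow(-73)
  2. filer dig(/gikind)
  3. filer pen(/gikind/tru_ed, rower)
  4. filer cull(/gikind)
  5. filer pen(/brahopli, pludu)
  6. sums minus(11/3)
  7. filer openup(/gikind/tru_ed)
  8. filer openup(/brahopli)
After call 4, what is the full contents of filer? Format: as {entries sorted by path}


Answer: {gikind/, gikind/tru_ed=rower, gride/, gride/sadritin/, gride/sadritin/slimi/, gride/slagra=pizo}

Derivation:
==> sums grow(x: -73)
<== -73
==> filer dig(p: /gikind)
<== ok
==> filer pen(p: /gikind/tru_ed, c: rower)
<== created
==> filer cull(p: /gikind)
<== ToolError: not empty
==> filer pen(p: /brahopli, c: pludu)
<== created
==> sums minus(x: 11/3)
<== -230/3
==> filer openup(p: /gikind/tru_ed)
<== rower
==> filer openup(p: /brahopli)
<== pludu


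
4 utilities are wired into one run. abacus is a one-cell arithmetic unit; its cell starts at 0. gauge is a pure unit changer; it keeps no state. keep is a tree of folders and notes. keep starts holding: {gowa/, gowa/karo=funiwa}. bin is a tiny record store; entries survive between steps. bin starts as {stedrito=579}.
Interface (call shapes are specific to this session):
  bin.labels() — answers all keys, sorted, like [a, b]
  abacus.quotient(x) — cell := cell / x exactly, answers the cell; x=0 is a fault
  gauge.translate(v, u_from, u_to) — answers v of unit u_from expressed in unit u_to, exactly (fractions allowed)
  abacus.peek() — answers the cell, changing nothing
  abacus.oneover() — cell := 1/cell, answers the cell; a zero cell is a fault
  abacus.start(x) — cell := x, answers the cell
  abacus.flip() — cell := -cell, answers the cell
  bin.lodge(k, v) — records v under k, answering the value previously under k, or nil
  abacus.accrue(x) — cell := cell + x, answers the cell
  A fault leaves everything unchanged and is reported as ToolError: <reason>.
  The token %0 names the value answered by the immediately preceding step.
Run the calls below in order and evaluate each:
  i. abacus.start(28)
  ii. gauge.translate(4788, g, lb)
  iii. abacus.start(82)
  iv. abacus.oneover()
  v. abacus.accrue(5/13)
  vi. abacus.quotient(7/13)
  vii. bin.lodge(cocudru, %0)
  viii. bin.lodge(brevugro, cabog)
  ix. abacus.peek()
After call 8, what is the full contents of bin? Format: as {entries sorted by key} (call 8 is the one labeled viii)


Act: abacus.start[x=28]
Obs: 28
Act: gauge.translate[v=4788; u_from=g; u_to=lb]
Obs: 68400000/6479891
Act: abacus.start[x=82]
Obs: 82
Act: abacus.oneover[]
Obs: 1/82
Act: abacus.accrue[x=5/13]
Obs: 423/1066
Act: abacus.quotient[x=7/13]
Obs: 423/574
Act: bin.lodge[k=cocudru; v=%0]
Obs: nil
Act: bin.lodge[k=brevugro; v=cabog]
Obs: nil
Act: abacus.peek[]
Obs: 423/574

Answer: {brevugro=cabog, cocudru=423/574, stedrito=579}


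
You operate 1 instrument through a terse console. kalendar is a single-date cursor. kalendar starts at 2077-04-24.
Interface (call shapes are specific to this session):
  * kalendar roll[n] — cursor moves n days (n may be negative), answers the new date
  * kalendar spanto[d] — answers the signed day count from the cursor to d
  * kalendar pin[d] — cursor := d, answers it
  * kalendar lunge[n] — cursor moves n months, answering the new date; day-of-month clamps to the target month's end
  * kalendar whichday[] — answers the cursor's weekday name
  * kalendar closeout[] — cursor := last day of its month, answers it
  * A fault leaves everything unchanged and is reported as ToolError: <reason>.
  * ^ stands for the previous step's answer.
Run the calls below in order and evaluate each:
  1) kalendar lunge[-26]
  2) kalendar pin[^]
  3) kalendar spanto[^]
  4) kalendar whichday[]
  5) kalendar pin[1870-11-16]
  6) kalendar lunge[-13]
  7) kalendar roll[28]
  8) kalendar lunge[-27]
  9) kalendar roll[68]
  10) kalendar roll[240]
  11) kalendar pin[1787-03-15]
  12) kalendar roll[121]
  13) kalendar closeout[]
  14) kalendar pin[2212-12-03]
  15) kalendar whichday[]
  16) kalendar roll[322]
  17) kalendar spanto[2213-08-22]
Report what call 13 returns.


-- 1. kalendar lunge(n='-26') -> 2075-02-24
-- 2. kalendar pin(d='^') -> 2075-02-24
-- 3. kalendar spanto(d='^') -> 0
-- 4. kalendar whichday() -> Sunday
-- 5. kalendar pin(d='1870-11-16') -> 1870-11-16
-- 6. kalendar lunge(n='-13') -> 1869-10-16
-- 7. kalendar roll(n='28') -> 1869-11-13
-- 8. kalendar lunge(n='-27') -> 1867-08-13
-- 9. kalendar roll(n='68') -> 1867-10-20
-- 10. kalendar roll(n='240') -> 1868-06-16
-- 11. kalendar pin(d='1787-03-15') -> 1787-03-15
-- 12. kalendar roll(n='121') -> 1787-07-14
-- 13. kalendar closeout() -> 1787-07-31
-- 14. kalendar pin(d='2212-12-03') -> 2212-12-03
-- 15. kalendar whichday() -> Thursday
-- 16. kalendar roll(n='322') -> 2213-10-21
-- 17. kalendar spanto(d='2213-08-22') -> -60

Answer: 1787-07-31


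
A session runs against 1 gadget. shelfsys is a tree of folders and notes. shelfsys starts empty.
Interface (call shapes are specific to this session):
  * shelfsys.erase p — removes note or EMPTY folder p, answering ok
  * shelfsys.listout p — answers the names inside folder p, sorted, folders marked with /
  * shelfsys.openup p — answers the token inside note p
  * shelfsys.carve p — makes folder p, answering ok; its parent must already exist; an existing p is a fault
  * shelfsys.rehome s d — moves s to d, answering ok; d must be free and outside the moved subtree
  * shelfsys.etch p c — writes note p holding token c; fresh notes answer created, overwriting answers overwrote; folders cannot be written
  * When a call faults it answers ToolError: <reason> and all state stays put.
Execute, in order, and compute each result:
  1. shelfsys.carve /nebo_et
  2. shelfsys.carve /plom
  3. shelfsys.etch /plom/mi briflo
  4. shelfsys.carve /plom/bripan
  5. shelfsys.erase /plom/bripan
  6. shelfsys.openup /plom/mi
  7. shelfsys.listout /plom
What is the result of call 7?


Answer: [mi]

Derivation:
Next I call shelfsys.carve on p→/nebo_et, giving ok.
Now I run shelfsys.carve on p→/plom, → ok.
Calling shelfsys.etch on p→/plom/mi, c→briflo: created.
I invoke shelfsys.carve on p→/plom/bripan: ok.
Then shelfsys.erase on p→/plom/bripan, and get ok.
I invoke shelfsys.openup on p→/plom/mi, → briflo.
I use shelfsys.listout on p→/plom, → [mi].


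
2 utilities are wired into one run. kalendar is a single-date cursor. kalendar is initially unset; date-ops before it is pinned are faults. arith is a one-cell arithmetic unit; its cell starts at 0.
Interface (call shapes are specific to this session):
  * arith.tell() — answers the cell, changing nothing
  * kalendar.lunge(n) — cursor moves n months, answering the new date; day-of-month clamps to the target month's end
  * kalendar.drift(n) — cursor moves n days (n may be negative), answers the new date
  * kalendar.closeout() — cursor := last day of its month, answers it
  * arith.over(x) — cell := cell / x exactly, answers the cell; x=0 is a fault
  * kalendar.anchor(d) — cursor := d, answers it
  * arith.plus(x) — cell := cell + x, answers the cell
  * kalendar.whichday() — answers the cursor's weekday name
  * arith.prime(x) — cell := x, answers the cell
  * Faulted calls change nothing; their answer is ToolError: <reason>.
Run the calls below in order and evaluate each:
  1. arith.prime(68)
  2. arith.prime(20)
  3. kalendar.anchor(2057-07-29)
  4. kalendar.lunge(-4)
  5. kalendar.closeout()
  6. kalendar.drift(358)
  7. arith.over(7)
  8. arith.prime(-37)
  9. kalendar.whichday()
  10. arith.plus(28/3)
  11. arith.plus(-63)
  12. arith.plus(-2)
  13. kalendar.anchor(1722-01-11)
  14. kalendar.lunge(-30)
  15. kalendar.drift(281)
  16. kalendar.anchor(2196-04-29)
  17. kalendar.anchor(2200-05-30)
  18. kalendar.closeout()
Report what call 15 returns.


Do: prime[x='68']
See: 68
Do: prime[x='20']
See: 20
Do: anchor[d='2057-07-29']
See: 2057-07-29
Do: lunge[n='-4']
See: 2057-03-29
Do: closeout[]
See: 2057-03-31
Do: drift[n='358']
See: 2058-03-24
Do: over[x='7']
See: 20/7
Do: prime[x='-37']
See: -37
Do: whichday[]
See: Sunday
Do: plus[x='28/3']
See: -83/3
Do: plus[x='-63']
See: -272/3
Do: plus[x='-2']
See: -278/3
Do: anchor[d='1722-01-11']
See: 1722-01-11
Do: lunge[n='-30']
See: 1719-07-11
Do: drift[n='281']
See: 1720-04-17
Do: anchor[d='2196-04-29']
See: 2196-04-29
Do: anchor[d='2200-05-30']
See: 2200-05-30
Do: closeout[]
See: 2200-05-31

Answer: 1720-04-17


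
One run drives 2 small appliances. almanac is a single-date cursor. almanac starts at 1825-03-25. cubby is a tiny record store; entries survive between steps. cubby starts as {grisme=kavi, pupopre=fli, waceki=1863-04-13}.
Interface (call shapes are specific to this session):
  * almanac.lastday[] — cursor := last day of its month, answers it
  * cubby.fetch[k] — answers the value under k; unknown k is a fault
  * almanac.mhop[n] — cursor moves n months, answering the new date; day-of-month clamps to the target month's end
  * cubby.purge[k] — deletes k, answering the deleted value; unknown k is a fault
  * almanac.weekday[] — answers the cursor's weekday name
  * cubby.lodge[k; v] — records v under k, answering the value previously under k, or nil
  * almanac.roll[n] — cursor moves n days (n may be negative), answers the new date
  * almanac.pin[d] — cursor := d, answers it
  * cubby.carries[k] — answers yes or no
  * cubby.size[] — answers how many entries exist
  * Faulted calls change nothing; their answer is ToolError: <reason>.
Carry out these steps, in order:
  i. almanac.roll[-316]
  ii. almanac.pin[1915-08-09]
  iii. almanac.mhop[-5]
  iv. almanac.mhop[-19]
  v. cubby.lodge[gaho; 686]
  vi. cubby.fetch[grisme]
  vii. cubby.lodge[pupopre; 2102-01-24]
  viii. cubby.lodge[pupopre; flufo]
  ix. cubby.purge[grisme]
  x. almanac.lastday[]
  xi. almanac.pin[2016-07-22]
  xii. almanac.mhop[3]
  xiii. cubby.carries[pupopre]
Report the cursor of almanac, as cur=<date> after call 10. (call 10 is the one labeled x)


>>> almanac.roll n: -316
  1824-05-13
>>> almanac.pin d: 1915-08-09
  1915-08-09
>>> almanac.mhop n: -5
  1915-03-09
>>> almanac.mhop n: -19
  1913-08-09
>>> cubby.lodge k: gaho v: 686
  nil
>>> cubby.fetch k: grisme
  kavi
>>> cubby.lodge k: pupopre v: 2102-01-24
  fli
>>> cubby.lodge k: pupopre v: flufo
  2102-01-24
>>> cubby.purge k: grisme
  kavi
>>> almanac.lastday
  1913-08-31
>>> almanac.pin d: 2016-07-22
  2016-07-22
>>> almanac.mhop n: 3
  2016-10-22
>>> cubby.carries k: pupopre
  yes

Answer: cur=1913-08-31


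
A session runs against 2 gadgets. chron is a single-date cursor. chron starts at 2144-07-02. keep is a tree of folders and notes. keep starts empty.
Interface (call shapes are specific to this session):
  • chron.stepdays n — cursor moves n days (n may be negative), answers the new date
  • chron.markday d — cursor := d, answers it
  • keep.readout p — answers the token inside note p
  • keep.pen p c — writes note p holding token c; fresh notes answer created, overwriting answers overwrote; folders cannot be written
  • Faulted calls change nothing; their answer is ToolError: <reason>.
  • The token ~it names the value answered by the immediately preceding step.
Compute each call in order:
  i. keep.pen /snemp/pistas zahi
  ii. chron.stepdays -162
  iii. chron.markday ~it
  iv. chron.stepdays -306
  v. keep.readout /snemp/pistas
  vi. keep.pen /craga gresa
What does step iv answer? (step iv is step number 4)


% 1. keep.pen(p='/snemp/pistas', c='zahi') ~> ToolError: no parent
% 2. chron.stepdays(n='-162') ~> 2144-01-22
% 3. chron.markday(d='~it') ~> 2144-01-22
% 4. chron.stepdays(n='-306') ~> 2143-03-22
% 5. keep.readout(p='/snemp/pistas') ~> ToolError: not found
% 6. keep.pen(p='/craga', c='gresa') ~> created

Answer: 2143-03-22


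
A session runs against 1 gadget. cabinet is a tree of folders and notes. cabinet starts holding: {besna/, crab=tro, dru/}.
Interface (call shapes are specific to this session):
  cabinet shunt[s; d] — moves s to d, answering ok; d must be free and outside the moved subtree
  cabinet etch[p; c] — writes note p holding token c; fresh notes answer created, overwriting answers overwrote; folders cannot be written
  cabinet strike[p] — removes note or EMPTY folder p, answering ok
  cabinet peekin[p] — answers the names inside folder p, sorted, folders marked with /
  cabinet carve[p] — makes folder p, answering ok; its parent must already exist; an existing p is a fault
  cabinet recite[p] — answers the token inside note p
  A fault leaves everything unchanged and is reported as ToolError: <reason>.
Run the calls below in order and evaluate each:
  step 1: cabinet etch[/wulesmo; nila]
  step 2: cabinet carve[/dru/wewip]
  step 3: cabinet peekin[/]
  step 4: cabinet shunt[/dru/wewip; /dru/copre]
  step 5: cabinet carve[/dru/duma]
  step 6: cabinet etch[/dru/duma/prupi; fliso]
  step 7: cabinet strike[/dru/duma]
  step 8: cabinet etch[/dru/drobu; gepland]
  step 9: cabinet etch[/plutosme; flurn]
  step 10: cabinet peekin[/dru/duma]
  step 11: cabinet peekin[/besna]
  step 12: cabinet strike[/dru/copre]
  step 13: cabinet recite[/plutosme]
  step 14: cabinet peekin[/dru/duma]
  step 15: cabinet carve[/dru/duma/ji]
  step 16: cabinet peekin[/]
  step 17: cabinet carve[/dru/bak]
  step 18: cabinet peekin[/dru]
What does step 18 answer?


Then cabinet etch on /wulesmo, nila, → created.
Using cabinet carve on /dru/wewip, → ok.
I run cabinet peekin on /, which returns [besna/, crab, dru/, wulesmo].
Using cabinet shunt on /dru/wewip, /dru/copre: ok.
I invoke cabinet carve on /dru/duma, yielding ok.
I use cabinet etch on /dru/duma/prupi, fliso: created.
Using cabinet strike on /dru/duma, giving ToolError: not empty.
I try cabinet etch on /dru/drobu, gepland, and see created.
I use cabinet etch on /plutosme, flurn, and observe created.
I try cabinet peekin on /dru/duma, — result: [prupi].
I invoke cabinet peekin on /besna: [].
I invoke cabinet strike on /dru/copre, — result: ok.
I run cabinet recite on /plutosme, → flurn.
I call cabinet peekin on /dru/duma, yielding [prupi].
Using cabinet carve on /dru/duma/ji, giving ok.
I try cabinet peekin on /, giving [besna/, crab, dru/, plutosme, wulesmo].
Now I run cabinet carve on /dru/bak, giving ok.
I run cabinet peekin on /dru, and observe [bak/, drobu, duma/].

Answer: [bak/, drobu, duma/]


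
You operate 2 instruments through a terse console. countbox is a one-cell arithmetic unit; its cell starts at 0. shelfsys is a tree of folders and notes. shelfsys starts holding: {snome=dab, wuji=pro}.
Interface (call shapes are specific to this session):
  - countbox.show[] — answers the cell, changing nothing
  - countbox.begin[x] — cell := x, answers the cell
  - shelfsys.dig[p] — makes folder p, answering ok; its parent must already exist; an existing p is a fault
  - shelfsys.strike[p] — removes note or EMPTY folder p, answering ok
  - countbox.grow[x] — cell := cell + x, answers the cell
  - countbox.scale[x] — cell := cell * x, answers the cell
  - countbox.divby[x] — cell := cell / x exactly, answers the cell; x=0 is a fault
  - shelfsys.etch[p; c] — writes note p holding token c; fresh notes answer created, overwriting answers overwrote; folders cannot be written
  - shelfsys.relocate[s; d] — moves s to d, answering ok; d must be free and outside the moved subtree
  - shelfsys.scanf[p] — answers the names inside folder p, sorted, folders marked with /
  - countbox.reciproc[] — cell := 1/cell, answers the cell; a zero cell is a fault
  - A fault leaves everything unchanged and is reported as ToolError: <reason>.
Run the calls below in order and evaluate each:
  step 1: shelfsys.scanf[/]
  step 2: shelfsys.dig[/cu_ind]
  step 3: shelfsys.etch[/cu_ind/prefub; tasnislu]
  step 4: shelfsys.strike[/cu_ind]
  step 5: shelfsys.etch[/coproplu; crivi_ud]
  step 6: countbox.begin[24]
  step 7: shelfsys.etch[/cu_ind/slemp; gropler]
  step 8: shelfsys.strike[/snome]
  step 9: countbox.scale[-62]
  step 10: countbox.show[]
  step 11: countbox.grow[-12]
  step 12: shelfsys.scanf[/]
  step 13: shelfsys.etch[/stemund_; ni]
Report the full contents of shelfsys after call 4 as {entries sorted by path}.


Answer: {cu_ind/, cu_ind/prefub=tasnislu, snome=dab, wuji=pro}

Derivation:
// 1. shelfsys.scanf(/) -> [snome, wuji]
// 2. shelfsys.dig(/cu_ind) -> ok
// 3. shelfsys.etch(/cu_ind/prefub, tasnislu) -> created
// 4. shelfsys.strike(/cu_ind) -> ToolError: not empty
// 5. shelfsys.etch(/coproplu, crivi_ud) -> created
// 6. countbox.begin(24) -> 24
// 7. shelfsys.etch(/cu_ind/slemp, gropler) -> created
// 8. shelfsys.strike(/snome) -> ok
// 9. countbox.scale(-62) -> -1488
// 10. countbox.show() -> -1488
// 11. countbox.grow(-12) -> -1500
// 12. shelfsys.scanf(/) -> [coproplu, cu_ind/, wuji]
// 13. shelfsys.etch(/stemund_, ni) -> created
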